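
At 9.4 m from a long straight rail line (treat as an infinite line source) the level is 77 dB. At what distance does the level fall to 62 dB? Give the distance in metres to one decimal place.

For a line source L₁ − L₂ = 10·log₁₀(r₂/r₁), so r₂ = r₁·10^((L₁−L₂)/10).
r₂ = 9.4·10^((77−62)/10) = 9.4·10^(15.0/10) = 297.25 m.

297.3 m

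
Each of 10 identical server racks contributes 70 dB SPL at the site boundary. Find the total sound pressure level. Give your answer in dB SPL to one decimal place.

80.0 dB SPL

N identical incoherent sources raise the level by 10·log₁₀ N.
L_total = 70 + 10·log₁₀(10) = 70 + 10.000 = 80.00 dB SPL.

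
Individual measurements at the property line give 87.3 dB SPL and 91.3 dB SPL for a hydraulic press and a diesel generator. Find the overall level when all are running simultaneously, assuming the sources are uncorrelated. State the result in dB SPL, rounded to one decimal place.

Incoherent sources combine by intensity addition: L_total = 10·log₁₀(Σ 10^(L_i/10)).
Σ 10^(L/10) = 10^(87.3/10) + 10^(91.3/10) = 1.886e+09.
L_total = 10·log₁₀(1.886e+09) = 92.76 dB SPL.

92.8 dB SPL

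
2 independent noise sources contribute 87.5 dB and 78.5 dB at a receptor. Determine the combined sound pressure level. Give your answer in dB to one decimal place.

88.0 dB

Incoherent sources combine by intensity addition: L_total = 10·log₁₀(Σ 10^(L_i/10)).
Σ 10^(L/10) = 10^(87.5/10) + 10^(78.5/10) = 6.331e+08.
L_total = 10·log₁₀(6.331e+08) = 88.01 dB.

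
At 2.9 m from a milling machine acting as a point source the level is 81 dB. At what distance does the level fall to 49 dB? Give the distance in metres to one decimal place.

115.5 m

The 32.0 dB drop corresponds to a distance ratio of 10^(32.0/20) for a point source.
r₂ = 2.9·10^((81−49)/20) = 2.9·10^(32.0/20) = 115.45 m.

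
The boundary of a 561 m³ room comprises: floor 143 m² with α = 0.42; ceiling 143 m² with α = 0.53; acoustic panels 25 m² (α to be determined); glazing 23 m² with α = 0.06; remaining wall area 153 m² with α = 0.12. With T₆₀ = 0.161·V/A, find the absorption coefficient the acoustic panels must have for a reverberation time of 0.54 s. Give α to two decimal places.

Required total absorption A = 0.161·561/0.54 = 167.26 m².
Absorption from the other surfaces = 143·0.42 + 143·0.53 + 23·0.06 + 153·0.12 = 155.59 m², so the acoustic panels must supply 11.67 m² over 25 m².
α = 11.67/25 = 0.467.

0.47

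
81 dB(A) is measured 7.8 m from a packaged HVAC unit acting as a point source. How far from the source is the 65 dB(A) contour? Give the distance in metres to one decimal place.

Point-source spreading drops the level by 20·log₁₀(r₂/r₁); inverting, r₂/r₁ = 10^(ΔL/20).
r₂ = 7.8·10^((81−65)/20) = 7.8·10^(16.0/20) = 49.21 m.

49.2 m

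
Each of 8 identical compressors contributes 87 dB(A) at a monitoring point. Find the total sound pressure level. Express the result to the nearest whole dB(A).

96 dB(A)

With 8 equal, uncorrelated contributions the intensity is 8× that of one unit, giving a rise of 10·log₁₀ 8.
L_total = 87 + 10·log₁₀(8) = 87 + 9.031 = 96.03 dB(A).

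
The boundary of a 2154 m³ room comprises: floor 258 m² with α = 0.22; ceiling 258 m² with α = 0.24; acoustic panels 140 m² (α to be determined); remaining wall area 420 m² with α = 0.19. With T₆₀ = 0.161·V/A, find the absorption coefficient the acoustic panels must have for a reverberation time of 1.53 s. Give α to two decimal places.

0.20

From T₆₀ = 0.161·V/A, the target T₆₀ = 1.53 s needs A = 0.161·2154/1.53 = 226.66 m².
Absorption from the other surfaces = 258·0.22 + 258·0.24 + 420·0.19 = 198.48 m², so the acoustic panels must supply 28.18 m² over 140 m².
α = 28.18/140 = 0.201.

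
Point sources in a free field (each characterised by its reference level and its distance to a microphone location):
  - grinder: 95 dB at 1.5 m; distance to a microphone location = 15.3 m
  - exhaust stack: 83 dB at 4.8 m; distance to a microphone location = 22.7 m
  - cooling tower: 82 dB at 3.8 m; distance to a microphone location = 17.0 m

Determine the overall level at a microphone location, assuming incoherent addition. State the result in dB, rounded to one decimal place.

First find each source's level at the receiver (point-source: −20·log₁₀(r/r_ref)), then combine on an intensity basis.
grinder: 95 − 20·log₁₀(15.3/1.5) = 95 − 20.17 = 74.83 dB.
exhaust stack: 83 − 20·log₁₀(22.7/4.8) = 83 − 13.50 = 69.50 dB.
cooling tower: 82 − 20·log₁₀(17.0/3.8) = 82 − 13.01 = 68.99 dB.
Σ 10^(L/10) = 4.724e+07 → L_total = 10·log₁₀(4.724e+07) = 76.74 dB.

76.7 dB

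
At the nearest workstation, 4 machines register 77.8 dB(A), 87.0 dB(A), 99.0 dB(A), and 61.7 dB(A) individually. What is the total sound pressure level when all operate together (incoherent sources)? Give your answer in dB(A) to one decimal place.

Incoherent sources combine by intensity addition: L_total = 10·log₁₀(Σ 10^(L_i/10)).
Σ 10^(L/10) = 10^(77.8/10) + 10^(87.0/10) + 10^(99.0/10) + 10^(61.7/10) = 8.506e+09.
L_total = 10·log₁₀(8.506e+09) = 99.30 dB(A).

99.3 dB(A)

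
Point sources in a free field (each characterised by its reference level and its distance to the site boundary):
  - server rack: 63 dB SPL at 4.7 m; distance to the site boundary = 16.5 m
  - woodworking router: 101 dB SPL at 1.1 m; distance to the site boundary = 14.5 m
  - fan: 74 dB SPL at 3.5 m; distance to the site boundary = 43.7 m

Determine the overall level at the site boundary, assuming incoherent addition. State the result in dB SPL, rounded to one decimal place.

Propagate each source to the receiver with L = L_ref − 20·log₁₀(r/r_ref), then add intensities.
server rack: 63 − 20·log₁₀(16.5/4.7) = 63 − 10.91 = 52.09 dB SPL.
woodworking router: 101 − 20·log₁₀(14.5/1.1) = 101 − 22.40 = 78.60 dB SPL.
fan: 74 − 20·log₁₀(43.7/3.5) = 74 − 21.93 = 52.07 dB SPL.
Σ 10^(L/10) = 7.277e+07 → L_total = 10·log₁₀(7.277e+07) = 78.62 dB SPL.

78.6 dB SPL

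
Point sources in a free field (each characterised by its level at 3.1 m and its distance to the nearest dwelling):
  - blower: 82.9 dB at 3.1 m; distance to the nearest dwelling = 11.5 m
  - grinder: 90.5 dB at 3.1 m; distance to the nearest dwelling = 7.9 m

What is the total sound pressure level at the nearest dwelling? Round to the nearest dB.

83 dB

Apply inverse-square spreading to bring every level to the receiver, then sum 10^(L/10).
blower: 82.9 − 20·log₁₀(11.5/3.1) = 82.9 − 11.39 = 71.51 dB.
grinder: 90.5 − 20·log₁₀(7.9/3.1) = 90.5 − 8.13 = 82.37 dB.
Σ 10^(L/10) = 1.869e+08 → L_total = 10·log₁₀(1.869e+08) = 82.72 dB.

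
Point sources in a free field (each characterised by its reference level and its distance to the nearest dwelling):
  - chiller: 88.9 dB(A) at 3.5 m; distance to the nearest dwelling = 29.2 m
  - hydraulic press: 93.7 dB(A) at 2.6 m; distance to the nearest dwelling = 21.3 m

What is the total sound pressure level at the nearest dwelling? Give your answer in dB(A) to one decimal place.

First find each source's level at the receiver (point-source: −20·log₁₀(r/r_ref)), then combine on an intensity basis.
chiller: 88.9 − 20·log₁₀(29.2/3.5) = 88.9 − 18.43 = 70.47 dB(A).
hydraulic press: 93.7 − 20·log₁₀(21.3/2.6) = 93.7 − 18.27 = 75.43 dB(A).
Σ 10^(L/10) = 4.608e+07 → L_total = 10·log₁₀(4.608e+07) = 76.64 dB(A).

76.6 dB(A)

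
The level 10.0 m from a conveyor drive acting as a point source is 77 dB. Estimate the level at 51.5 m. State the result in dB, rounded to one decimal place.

62.8 dB

Point-source attenuation: ΔL = 20·log₁₀(r₂/r₁) = 20·log₁₀(51.5/10.0) = 14.236 dB.
L₂ = 77 − 20·log₁₀(51.5/10.0) = 77 − 14.236 = 62.76 dB.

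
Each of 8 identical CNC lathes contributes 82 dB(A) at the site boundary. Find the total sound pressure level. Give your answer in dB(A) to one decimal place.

91.0 dB(A)

N identical incoherent sources raise the level by 10·log₁₀ N.
L_total = 82 + 10·log₁₀(8) = 82 + 9.031 = 91.03 dB(A).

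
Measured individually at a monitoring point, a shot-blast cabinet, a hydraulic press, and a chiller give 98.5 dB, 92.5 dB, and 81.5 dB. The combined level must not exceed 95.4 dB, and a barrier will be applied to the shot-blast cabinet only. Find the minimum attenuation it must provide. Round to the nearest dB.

The untreated sources together contribute 10^(92.5/10) + 10^(81.5/10) = 1.920e+09, i.e. 92.83 dB.
To meet 95.4 dB overall, the treated shot-blast cabinet may contribute at most 10^(95.4/10) − 1.920e+09 = 1.548e+09, i.e. 91.90 dB.
So the shot-blast cabinet must be reduced from 98.5 to 91.90 dB: IL = 6.60 dB.

7 dB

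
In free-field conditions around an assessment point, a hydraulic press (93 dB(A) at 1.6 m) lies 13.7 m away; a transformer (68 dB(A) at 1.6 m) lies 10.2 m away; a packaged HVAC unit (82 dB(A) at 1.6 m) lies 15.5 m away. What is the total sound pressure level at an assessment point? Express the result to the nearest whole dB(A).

First find each source's level at the receiver (point-source: −20·log₁₀(r/r_ref)), then combine on an intensity basis.
hydraulic press: 93 − 20·log₁₀(13.7/1.6) = 93 − 18.65 = 74.35 dB(A).
transformer: 68 − 20·log₁₀(10.2/1.6) = 68 − 16.09 = 51.91 dB(A).
packaged HVAC unit: 82 − 20·log₁₀(15.5/1.6) = 82 − 19.72 = 62.28 dB(A).
Σ 10^(L/10) = 2.906e+07 → L_total = 10·log₁₀(2.906e+07) = 74.63 dB(A).

75 dB(A)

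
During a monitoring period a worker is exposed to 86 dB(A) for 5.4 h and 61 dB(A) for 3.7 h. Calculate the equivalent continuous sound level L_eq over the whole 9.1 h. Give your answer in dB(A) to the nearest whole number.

Weight each interval's intensity by its duration and average over T = 9.1 h:
Σ tᵢ·10^(Lᵢ/10) = 5.4·10^(86/10) + 3.7·10^(61/10) = 2.154e+09.
L_eq = 10·log₁₀(2.154e+09/9.1) = 83.74 dB(A).

84 dB(A)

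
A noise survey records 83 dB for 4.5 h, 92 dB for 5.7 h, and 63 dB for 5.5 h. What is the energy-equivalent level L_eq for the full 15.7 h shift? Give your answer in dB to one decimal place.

L_eq = 10·log₁₀[(1/T)·Σ tᵢ·10^(Lᵢ/10)] with T = 15.7 h.
Σ tᵢ·10^(Lᵢ/10) = 4.5·10^(83/10) + 5.7·10^(92/10) + 5.5·10^(63/10) = 9.943e+09.
L_eq = 10·log₁₀(9.943e+09/15.7) = 88.02 dB.

88.0 dB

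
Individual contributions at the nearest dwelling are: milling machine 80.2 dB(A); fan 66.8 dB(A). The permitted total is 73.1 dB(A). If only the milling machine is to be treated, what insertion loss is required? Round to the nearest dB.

Fixed contribution from the other source: Σ 10^(L/10) = 10^(66.8/10) = 4.786e+06 (66.80 dB(A)).
To meet 73.1 dB(A) overall, the treated milling machine may contribute at most 10^(73.1/10) − 4.786e+06 = 1.563e+07, i.e. 71.94 dB(A).
So the milling machine must be reduced from 80.2 to 71.94 dB(A): IL = 8.26 dB.

8 dB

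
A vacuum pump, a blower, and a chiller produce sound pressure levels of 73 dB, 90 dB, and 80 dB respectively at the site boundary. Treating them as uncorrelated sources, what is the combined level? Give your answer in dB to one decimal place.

For uncorrelated sources the intensities add, so convert each level to linear form, sum, and take 10·log₁₀ of the total.
Σ 10^(L/10) = 10^(73/10) + 10^(90/10) + 10^(80/10) = 1.120e+09.
L_total = 10·log₁₀(1.120e+09) = 90.49 dB.

90.5 dB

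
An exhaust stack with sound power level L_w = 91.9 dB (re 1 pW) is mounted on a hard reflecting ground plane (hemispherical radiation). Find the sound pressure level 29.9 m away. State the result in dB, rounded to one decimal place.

The power spreads over a hemisphere of area 2π·r², so L_p = L_w − 10·log₁₀(2π·r²).
2π·r² = 5617 m², 10·log₁₀ of that is 37.495 dB.
L_p = 91.9 − 37.495 = 54.40 dB.

54.4 dB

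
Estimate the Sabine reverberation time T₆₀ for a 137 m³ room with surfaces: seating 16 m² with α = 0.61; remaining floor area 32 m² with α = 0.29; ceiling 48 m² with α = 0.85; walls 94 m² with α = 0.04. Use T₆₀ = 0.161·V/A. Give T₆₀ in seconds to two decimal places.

0.35 s

A = Σ Sᵢαᵢ = 16·0.61 + 32·0.29 + 48·0.85 + 94·0.04 = 63.60 m².
T₆₀ = 0.161·V/A = 0.161·137/63.60 = 0.347 s.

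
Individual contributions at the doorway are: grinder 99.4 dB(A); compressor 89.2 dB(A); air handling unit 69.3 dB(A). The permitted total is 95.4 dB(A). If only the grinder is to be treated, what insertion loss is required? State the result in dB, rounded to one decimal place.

5.2 dB

Everything except the grinder sums to 10^(89.2/10) + 10^(69.3/10) = 8.403e+08 in linear terms, 89.24 dB(A).
The limit corresponds to 10^(95.4/10) = 3.467e+09; subtracting the fixed part leaves 2.627e+09 for the grinder, i.e. 94.19 dB(A).
So the grinder must be reduced from 99.4 to 94.19 dB(A): IL = 5.21 dB.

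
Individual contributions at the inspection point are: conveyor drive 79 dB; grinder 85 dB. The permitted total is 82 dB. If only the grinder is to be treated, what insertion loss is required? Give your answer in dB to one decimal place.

6.0 dB

Fixed contribution from the other source: Σ 10^(L/10) = 10^(79/10) = 7.943e+07 (79.00 dB).
The limit corresponds to 10^(82/10) = 1.585e+08; subtracting the fixed part leaves 7.906e+07 for the grinder, i.e. 78.98 dB.
Required insertion loss = 85 − 78.98 = 6.02 dB.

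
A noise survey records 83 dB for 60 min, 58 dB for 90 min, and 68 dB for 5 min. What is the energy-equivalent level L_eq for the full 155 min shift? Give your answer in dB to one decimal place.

L_eq = 10·log₁₀[(1/T)·Σ tᵢ·10^(Lᵢ/10)] with T = 155 min.
Σ tᵢ·10^(Lᵢ/10) = 60·10^(83/10) + 90·10^(58/10) + 5·10^(68/10) = 1.206e+10.
L_eq = 10·log₁₀(1.206e+10/155) = 78.91 dB.

78.9 dB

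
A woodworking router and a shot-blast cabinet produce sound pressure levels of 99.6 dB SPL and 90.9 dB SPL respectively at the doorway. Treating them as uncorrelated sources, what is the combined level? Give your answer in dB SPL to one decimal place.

Incoherent sources combine by intensity addition: L_total = 10·log₁₀(Σ 10^(L_i/10)).
Σ 10^(L/10) = 10^(99.6/10) + 10^(90.9/10) = 1.035e+10.
L_total = 10·log₁₀(1.035e+10) = 100.15 dB SPL.

100.1 dB SPL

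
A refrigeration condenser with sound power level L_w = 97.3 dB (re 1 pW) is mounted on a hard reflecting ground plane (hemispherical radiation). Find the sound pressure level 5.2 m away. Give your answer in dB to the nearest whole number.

Free-field hemispherical radiation: L_p = L_w − 10·log₁₀(2π·r²), r = 5.2 m.
2π·r² = 169.9 m², 10·log₁₀ of that is 22.302 dB.
L_p = 97.3 − 22.302 = 75.00 dB.

75 dB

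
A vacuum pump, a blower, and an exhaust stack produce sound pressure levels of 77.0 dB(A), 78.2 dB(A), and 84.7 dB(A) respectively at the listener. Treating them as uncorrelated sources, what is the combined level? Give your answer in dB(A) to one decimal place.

Incoherent sources combine by intensity addition: L_total = 10·log₁₀(Σ 10^(L_i/10)).
Σ 10^(L/10) = 10^(77.0/10) + 10^(78.2/10) + 10^(84.7/10) = 4.113e+08.
L_total = 10·log₁₀(4.113e+08) = 86.14 dB(A).

86.1 dB(A)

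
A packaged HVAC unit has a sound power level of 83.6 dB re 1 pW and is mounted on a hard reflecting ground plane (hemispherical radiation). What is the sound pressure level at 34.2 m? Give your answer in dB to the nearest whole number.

45 dB

The power spreads over a hemisphere of area 2π·r², so L_p = L_w − 10·log₁₀(2π·r²).
2π·r² = 7349 m², 10·log₁₀ of that is 38.662 dB.
L_p = 83.6 − 38.662 = 44.94 dB.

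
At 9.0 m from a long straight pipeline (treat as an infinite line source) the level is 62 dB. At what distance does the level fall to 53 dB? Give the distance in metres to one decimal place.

For a line source L₁ − L₂ = 10·log₁₀(r₂/r₁), so r₂ = r₁·10^((L₁−L₂)/10).
r₂ = 9.0·10^((62−53)/10) = 9.0·10^(9.0/10) = 71.49 m.

71.5 m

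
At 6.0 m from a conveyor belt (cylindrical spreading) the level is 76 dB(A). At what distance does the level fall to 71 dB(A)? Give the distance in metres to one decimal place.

19.0 m

Line-source spreading drops the level by 10·log₁₀(r₂/r₁); inverting, r₂/r₁ = 10^(ΔL/10).
r₂ = 6.0·10^((76−71)/10) = 6.0·10^(5.0/10) = 18.97 m.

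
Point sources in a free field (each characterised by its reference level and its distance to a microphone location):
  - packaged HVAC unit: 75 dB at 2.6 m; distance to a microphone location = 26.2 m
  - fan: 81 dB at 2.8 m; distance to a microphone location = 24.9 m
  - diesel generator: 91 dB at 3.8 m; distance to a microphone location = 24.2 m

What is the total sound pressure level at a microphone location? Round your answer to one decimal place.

75.2 dB

Apply inverse-square spreading to bring every level to the receiver, then sum 10^(L/10).
packaged HVAC unit: 75 − 20·log₁₀(26.2/2.6) = 75 − 20.07 = 54.93 dB.
fan: 81 − 20·log₁₀(24.9/2.8) = 81 − 18.98 = 62.02 dB.
diesel generator: 91 − 20·log₁₀(24.2/3.8) = 91 − 16.08 = 74.92 dB.
Σ 10^(L/10) = 3.294e+07 → L_total = 10·log₁₀(3.294e+07) = 75.18 dB.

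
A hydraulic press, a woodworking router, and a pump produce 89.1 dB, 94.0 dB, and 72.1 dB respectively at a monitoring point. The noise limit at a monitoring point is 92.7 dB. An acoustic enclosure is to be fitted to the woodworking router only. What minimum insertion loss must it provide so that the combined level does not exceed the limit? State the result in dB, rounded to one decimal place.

Everything except the woodworking router sums to 10^(89.1/10) + 10^(72.1/10) = 8.290e+08 in linear terms, 89.19 dB.
The limit corresponds to 10^(92.7/10) = 1.862e+09; subtracting the fixed part leaves 1.033e+09 for the woodworking router, i.e. 90.14 dB.
So the woodworking router must be reduced from 94.0 to 90.14 dB: IL = 3.86 dB.

3.9 dB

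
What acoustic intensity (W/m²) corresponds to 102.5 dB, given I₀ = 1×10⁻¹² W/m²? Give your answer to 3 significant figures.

0.0178 W/m²

I = I₀·10^(L/10) = 10⁻¹² × 10^(102.5/10) = 10^(-1.750).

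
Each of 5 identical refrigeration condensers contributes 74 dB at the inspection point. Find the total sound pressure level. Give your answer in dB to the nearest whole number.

L_total = L₁ + 10·log₁₀ N for N identical incoherent sources.
L_total = 74 + 10·log₁₀(5) = 74 + 6.990 = 80.99 dB.

81 dB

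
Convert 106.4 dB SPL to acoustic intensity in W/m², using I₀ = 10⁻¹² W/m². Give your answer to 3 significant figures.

I/I₀ = 10^(106.4/10) = 4.365e+10, so I = 4.365e+10 × 10⁻¹² W/m².

0.0437 W/m²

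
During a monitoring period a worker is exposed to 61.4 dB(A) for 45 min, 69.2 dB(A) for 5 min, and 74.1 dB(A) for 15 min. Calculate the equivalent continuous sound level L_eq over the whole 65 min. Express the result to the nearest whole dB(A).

69 dB(A)

The energy average is taken in the linear domain: L_eq = 10·log₁₀[(Σ tᵢ·10^(Lᵢ/10))/T], T = 65 min.
Σ tᵢ·10^(Lᵢ/10) = 45·10^(61.4/10) + 5·10^(69.2/10) + 15·10^(74.1/10) = 4.893e+08.
L_eq = 10·log₁₀(4.893e+08/65) = 68.77 dB(A).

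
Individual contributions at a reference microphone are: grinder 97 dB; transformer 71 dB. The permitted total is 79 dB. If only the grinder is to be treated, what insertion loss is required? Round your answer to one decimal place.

Fixed contribution from the other source: Σ 10^(L/10) = 10^(71/10) = 1.259e+07 (71.00 dB).
The limit corresponds to 10^(79/10) = 7.943e+07; subtracting the fixed part leaves 6.684e+07 for the grinder, i.e. 78.25 dB.
So the grinder must be reduced from 97 to 78.25 dB: IL = 18.75 dB.

18.7 dB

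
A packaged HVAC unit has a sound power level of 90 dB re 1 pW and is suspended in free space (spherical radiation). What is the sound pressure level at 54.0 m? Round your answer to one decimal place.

Free-field spherical radiation: L_p = L_w − 10·log₁₀(4π·r²), r = 54.0 m.
4π·r² = 3.664e+04 m², 10·log₁₀ of that is 45.640 dB.
L_p = 90 − 45.640 = 44.36 dB.

44.4 dB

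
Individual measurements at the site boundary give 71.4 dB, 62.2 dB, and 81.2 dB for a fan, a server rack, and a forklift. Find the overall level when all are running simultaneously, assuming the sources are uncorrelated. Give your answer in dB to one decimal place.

81.7 dB

Incoherent sources combine by intensity addition: L_total = 10·log₁₀(Σ 10^(L_i/10)).
Σ 10^(L/10) = 10^(71.4/10) + 10^(62.2/10) + 10^(81.2/10) = 1.473e+08.
L_total = 10·log₁₀(1.473e+08) = 81.68 dB.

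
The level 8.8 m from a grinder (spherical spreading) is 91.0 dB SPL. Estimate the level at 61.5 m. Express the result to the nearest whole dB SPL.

74 dB SPL

Spherical spreading from a point source gives a 20·log₁₀(r₂/r₁) drop.
L₂ = 91.0 − 20·log₁₀(61.5/8.8) = 91.0 − 16.888 = 74.11 dB SPL.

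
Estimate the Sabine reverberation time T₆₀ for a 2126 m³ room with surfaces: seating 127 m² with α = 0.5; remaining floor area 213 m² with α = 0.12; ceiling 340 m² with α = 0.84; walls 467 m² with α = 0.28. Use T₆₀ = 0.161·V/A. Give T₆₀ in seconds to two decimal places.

A = Σ Sᵢαᵢ = 127·0.5 + 213·0.12 + 340·0.84 + 467·0.28 = 505.42 m².
T₆₀ = 0.161·V/A = 0.161·2126/505.42 = 0.677 s.

0.68 s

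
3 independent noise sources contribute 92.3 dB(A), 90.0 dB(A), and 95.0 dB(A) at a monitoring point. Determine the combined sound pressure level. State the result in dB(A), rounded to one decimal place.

97.7 dB(A)

Incoherent sources combine by intensity addition: L_total = 10·log₁₀(Σ 10^(L_i/10)).
Σ 10^(L/10) = 10^(92.3/10) + 10^(90.0/10) + 10^(95.0/10) = 5.861e+09.
L_total = 10·log₁₀(5.861e+09) = 97.68 dB(A).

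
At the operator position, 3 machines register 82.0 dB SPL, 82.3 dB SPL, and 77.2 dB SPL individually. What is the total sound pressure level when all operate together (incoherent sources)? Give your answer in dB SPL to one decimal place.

For uncorrelated sources the intensities add, so convert each level to linear form, sum, and take 10·log₁₀ of the total.
Σ 10^(L/10) = 10^(82.0/10) + 10^(82.3/10) + 10^(77.2/10) = 3.808e+08.
L_total = 10·log₁₀(3.808e+08) = 85.81 dB SPL.

85.8 dB SPL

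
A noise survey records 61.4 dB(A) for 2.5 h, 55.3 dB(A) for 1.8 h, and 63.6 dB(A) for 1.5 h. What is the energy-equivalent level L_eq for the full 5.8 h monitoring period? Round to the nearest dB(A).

61 dB(A)

The energy average is taken in the linear domain: L_eq = 10·log₁₀[(Σ tᵢ·10^(Lᵢ/10))/T], T = 5.8 h.
Σ tᵢ·10^(Lᵢ/10) = 2.5·10^(61.4/10) + 1.8·10^(55.3/10) + 1.5·10^(63.6/10) = 7.497e+06.
L_eq = 10·log₁₀(7.497e+06/5.8) = 61.11 dB(A).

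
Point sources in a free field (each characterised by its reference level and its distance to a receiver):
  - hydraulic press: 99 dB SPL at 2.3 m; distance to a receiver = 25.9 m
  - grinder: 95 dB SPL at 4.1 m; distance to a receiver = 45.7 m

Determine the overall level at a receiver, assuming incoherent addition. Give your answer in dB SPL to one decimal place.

79.4 dB SPL

Propagate each source to the receiver with L = L_ref − 20·log₁₀(r/r_ref), then add intensities.
hydraulic press: 99 − 20·log₁₀(25.9/2.3) = 99 − 21.03 = 77.97 dB SPL.
grinder: 95 − 20·log₁₀(45.7/4.1) = 95 − 20.94 = 74.06 dB SPL.
Σ 10^(L/10) = 8.809e+07 → L_total = 10·log₁₀(8.809e+07) = 79.45 dB SPL.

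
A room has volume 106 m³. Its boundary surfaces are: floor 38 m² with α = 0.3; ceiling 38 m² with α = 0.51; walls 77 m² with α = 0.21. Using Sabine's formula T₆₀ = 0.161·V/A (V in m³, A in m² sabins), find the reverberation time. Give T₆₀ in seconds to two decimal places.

A = Σ Sᵢαᵢ = 38·0.3 + 38·0.51 + 77·0.21 = 46.95 m².
T₆₀ = 0.161 × 106 / 46.95 = 0.363 s.

0.36 s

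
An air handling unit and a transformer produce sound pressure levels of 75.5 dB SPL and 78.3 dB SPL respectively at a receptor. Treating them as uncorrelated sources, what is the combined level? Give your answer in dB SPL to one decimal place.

Incoherent sources combine by intensity addition: L_total = 10·log₁₀(Σ 10^(L_i/10)).
Σ 10^(L/10) = 10^(75.5/10) + 10^(78.3/10) = 1.031e+08.
L_total = 10·log₁₀(1.031e+08) = 80.13 dB SPL.

80.1 dB SPL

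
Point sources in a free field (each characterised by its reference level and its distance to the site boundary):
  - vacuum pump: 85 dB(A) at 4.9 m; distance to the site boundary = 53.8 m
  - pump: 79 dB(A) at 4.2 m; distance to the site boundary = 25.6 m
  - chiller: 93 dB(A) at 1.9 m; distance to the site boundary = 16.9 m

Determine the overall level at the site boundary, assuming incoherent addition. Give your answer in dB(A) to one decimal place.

First find each source's level at the receiver (point-source: −20·log₁₀(r/r_ref)), then combine on an intensity basis.
vacuum pump: 85 − 20·log₁₀(53.8/4.9) = 85 − 20.81 = 64.19 dB(A).
pump: 79 − 20·log₁₀(25.6/4.2) = 79 − 15.70 = 63.30 dB(A).
chiller: 93 − 20·log₁₀(16.9/1.9) = 93 − 18.98 = 74.02 dB(A).
Σ 10^(L/10) = 2.998e+07 → L_total = 10·log₁₀(2.998e+07) = 74.77 dB(A).

74.8 dB(A)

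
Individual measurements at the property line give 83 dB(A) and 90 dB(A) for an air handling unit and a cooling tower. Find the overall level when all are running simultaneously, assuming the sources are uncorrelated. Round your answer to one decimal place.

90.8 dB(A)

Incoherent sources combine by intensity addition: L_total = 10·log₁₀(Σ 10^(L_i/10)).
Σ 10^(L/10) = 10^(83/10) + 10^(90/10) = 1.200e+09.
L_total = 10·log₁₀(1.200e+09) = 90.79 dB(A).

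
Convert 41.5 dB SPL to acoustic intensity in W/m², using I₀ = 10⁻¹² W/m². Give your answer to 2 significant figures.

1.4e-08 W/m²

L = 10·log₁₀(I/I₀) ⇒ I = I₀·10^(L/10) = 10⁻¹² × 10^4.15.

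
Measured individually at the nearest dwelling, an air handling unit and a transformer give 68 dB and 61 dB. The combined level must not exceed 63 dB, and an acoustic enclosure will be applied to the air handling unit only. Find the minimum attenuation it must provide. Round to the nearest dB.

Fixed contribution from the other source: Σ 10^(L/10) = 10^(61/10) = 1.259e+06 (61.00 dB).
The limit corresponds to 10^(63/10) = 1.995e+06; subtracting the fixed part leaves 7.363e+05 for the air handling unit, i.e. 58.67 dB.
So the air handling unit must be reduced from 68 to 58.67 dB: IL = 9.33 dB.

9 dB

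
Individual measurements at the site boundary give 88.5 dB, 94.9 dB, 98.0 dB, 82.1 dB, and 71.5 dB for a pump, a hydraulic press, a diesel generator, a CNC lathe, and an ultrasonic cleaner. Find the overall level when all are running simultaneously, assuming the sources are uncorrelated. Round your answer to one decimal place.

100.1 dB

For uncorrelated sources the intensities add, so convert each level to linear form, sum, and take 10·log₁₀ of the total.
Σ 10^(L/10) = 10^(88.5/10) + 10^(94.9/10) + 10^(98.0/10) + 10^(82.1/10) + 10^(71.5/10) = 1.028e+10.
L_total = 10·log₁₀(1.028e+10) = 100.12 dB.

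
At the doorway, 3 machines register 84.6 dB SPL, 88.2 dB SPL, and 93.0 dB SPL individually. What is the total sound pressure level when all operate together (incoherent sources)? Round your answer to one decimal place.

94.7 dB SPL

Incoherent sources combine by intensity addition: L_total = 10·log₁₀(Σ 10^(L_i/10)).
Σ 10^(L/10) = 10^(84.6/10) + 10^(88.2/10) + 10^(93.0/10) = 2.944e+09.
L_total = 10·log₁₀(2.944e+09) = 94.69 dB SPL.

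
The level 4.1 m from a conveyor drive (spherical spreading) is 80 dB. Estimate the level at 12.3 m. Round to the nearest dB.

70 dB

Spherical spreading from a point source gives a 20·log₁₀(r₂/r₁) drop.
L₂ = 80 − 20·log₁₀(12.3/4.1) = 80 − 9.542 = 70.46 dB.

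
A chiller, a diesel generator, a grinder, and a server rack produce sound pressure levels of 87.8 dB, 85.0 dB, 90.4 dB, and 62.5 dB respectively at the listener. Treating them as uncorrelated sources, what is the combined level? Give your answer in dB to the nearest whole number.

93 dB

For uncorrelated sources the intensities add, so convert each level to linear form, sum, and take 10·log₁₀ of the total.
Σ 10^(L/10) = 10^(87.8/10) + 10^(85.0/10) + 10^(90.4/10) + 10^(62.5/10) = 2.017e+09.
L_total = 10·log₁₀(2.017e+09) = 93.05 dB.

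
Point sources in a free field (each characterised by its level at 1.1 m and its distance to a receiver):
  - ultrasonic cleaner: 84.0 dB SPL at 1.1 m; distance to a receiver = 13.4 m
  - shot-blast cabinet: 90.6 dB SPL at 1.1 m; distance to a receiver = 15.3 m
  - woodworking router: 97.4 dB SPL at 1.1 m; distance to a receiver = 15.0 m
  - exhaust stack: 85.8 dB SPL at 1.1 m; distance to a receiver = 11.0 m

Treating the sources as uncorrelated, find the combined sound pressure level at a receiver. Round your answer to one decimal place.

First find each source's level at the receiver (point-source: −20·log₁₀(r/r_ref)), then combine on an intensity basis.
ultrasonic cleaner: 84.0 − 20·log₁₀(13.4/1.1) = 84.0 − 21.71 = 62.29 dB SPL.
shot-blast cabinet: 90.6 − 20·log₁₀(15.3/1.1) = 90.6 − 22.87 = 67.73 dB SPL.
woodworking router: 97.4 − 20·log₁₀(15.0/1.1) = 97.4 − 22.69 = 74.71 dB SPL.
exhaust stack: 85.8 − 20·log₁₀(11.0/1.1) = 85.8 − 20.00 = 65.80 dB SPL.
Σ 10^(L/10) = 4.098e+07 → L_total = 10·log₁₀(4.098e+07) = 76.13 dB SPL.

76.1 dB SPL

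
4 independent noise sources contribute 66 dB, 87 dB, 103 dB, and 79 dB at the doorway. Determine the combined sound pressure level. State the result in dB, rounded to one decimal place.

103.1 dB

For uncorrelated sources the intensities add, so convert each level to linear form, sum, and take 10·log₁₀ of the total.
Σ 10^(L/10) = 10^(66/10) + 10^(87/10) + 10^(103/10) + 10^(79/10) = 2.054e+10.
L_total = 10·log₁₀(2.054e+10) = 103.13 dB.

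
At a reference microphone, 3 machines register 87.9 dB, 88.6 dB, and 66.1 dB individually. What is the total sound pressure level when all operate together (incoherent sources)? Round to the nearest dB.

91 dB

For uncorrelated sources the intensities add, so convert each level to linear form, sum, and take 10·log₁₀ of the total.
Σ 10^(L/10) = 10^(87.9/10) + 10^(88.6/10) + 10^(66.1/10) = 1.345e+09.
L_total = 10·log₁₀(1.345e+09) = 91.29 dB.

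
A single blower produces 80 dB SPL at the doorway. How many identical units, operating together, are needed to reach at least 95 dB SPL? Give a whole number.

Need L₁ + 10·log₁₀ N ≥ 95, i.e. log₁₀ N ≥ 1.50.
N ≥ 10^(15.0/10) = 31.623, so N = 32.

32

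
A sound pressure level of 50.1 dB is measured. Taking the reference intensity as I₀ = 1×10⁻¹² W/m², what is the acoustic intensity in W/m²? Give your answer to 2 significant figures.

I = I₀·10^(L/10) = 10⁻¹² × 10^(50.1/10) = 10^(-6.990).

1.0e-07 W/m²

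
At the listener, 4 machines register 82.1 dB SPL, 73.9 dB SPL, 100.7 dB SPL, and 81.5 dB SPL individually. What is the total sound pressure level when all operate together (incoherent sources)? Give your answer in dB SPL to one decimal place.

100.8 dB SPL

Incoherent sources combine by intensity addition: L_total = 10·log₁₀(Σ 10^(L_i/10)).
Σ 10^(L/10) = 10^(82.1/10) + 10^(73.9/10) + 10^(100.7/10) + 10^(81.5/10) = 1.208e+10.
L_total = 10·log₁₀(1.208e+10) = 100.82 dB SPL.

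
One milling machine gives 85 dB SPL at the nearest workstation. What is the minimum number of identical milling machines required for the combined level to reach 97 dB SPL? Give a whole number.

N identical sources give L₁ + 10·log₁₀ N, so require 10·log₁₀ N ≥ 97 − 85 = 12.0 dB.
N ≥ 10^(12.0/10) = 15.849, so N = 16.

16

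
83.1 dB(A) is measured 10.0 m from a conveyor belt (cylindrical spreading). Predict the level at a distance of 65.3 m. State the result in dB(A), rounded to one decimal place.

75.0 dB(A)

For a line source, L₂ = L₁ − 10·log₁₀(r₂/r₁).
L₂ = 83.1 − 10·log₁₀(65.3/10.0) = 83.1 − 8.149 = 74.95 dB(A).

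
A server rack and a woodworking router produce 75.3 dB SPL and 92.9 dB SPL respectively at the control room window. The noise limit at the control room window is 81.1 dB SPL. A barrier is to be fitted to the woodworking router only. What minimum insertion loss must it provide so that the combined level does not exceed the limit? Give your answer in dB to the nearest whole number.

13 dB

Fixed contribution from the other source: Σ 10^(L/10) = 10^(75.3/10) = 3.388e+07 (75.30 dB SPL).
To meet 81.1 dB SPL overall, the treated woodworking router may contribute at most 10^(81.1/10) − 3.388e+07 = 9.494e+07, i.e. 79.77 dB SPL.
So the woodworking router must be reduced from 92.9 to 79.77 dB SPL: IL = 13.13 dB.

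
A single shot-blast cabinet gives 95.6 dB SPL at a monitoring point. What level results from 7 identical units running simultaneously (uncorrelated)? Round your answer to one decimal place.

104.1 dB SPL

L_total = L₁ + 10·log₁₀ N for N identical incoherent sources.
L_total = 95.6 + 10·log₁₀(7) = 95.6 + 8.451 = 104.05 dB SPL.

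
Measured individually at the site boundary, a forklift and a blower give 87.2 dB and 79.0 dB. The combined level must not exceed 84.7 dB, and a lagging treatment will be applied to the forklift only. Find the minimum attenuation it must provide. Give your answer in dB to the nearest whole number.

4 dB

Fixed contribution from the other source: Σ 10^(L/10) = 10^(79.0/10) = 7.943e+07 (79.00 dB).
The limit corresponds to 10^(84.7/10) = 2.951e+08; subtracting the fixed part leaves 2.157e+08 for the forklift, i.e. 83.34 dB.
Required insertion loss = 87.2 − 83.34 = 3.86 dB.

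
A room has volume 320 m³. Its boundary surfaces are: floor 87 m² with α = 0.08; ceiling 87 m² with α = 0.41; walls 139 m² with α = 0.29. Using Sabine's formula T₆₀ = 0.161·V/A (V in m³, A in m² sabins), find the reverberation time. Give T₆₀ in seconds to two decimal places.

Summing Sᵢαᵢ: 87·0.08 + 87·0.41 + 139·0.29 = 82.94 m².
T₆₀ = 0.161·V/A = 0.161·320/82.94 = 0.621 s.

0.62 s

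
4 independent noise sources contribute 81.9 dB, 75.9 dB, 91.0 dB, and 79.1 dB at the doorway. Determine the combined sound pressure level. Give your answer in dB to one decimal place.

For uncorrelated sources the intensities add, so convert each level to linear form, sum, and take 10·log₁₀ of the total.
Σ 10^(L/10) = 10^(81.9/10) + 10^(75.9/10) + 10^(91.0/10) + 10^(79.1/10) = 1.534e+09.
L_total = 10·log₁₀(1.534e+09) = 91.86 dB.

91.9 dB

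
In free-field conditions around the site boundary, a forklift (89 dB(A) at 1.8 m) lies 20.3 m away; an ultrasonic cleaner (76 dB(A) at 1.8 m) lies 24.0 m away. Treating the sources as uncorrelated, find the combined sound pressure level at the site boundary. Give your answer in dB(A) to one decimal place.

Apply inverse-square spreading to bring every level to the receiver, then sum 10^(L/10).
forklift: 89 − 20·log₁₀(20.3/1.8) = 89 − 21.04 = 67.96 dB(A).
ultrasonic cleaner: 76 − 20·log₁₀(24.0/1.8) = 76 − 22.50 = 53.50 dB(A).
Σ 10^(L/10) = 6.469e+06 → L_total = 10·log₁₀(6.469e+06) = 68.11 dB(A).

68.1 dB(A)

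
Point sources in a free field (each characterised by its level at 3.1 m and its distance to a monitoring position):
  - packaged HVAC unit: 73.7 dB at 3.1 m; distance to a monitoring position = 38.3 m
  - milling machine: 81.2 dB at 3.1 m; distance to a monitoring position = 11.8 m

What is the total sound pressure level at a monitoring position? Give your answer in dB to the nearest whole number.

70 dB

Propagate each source to the receiver with L = L_ref − 20·log₁₀(r/r_ref), then add intensities.
packaged HVAC unit: 73.7 − 20·log₁₀(38.3/3.1) = 73.7 − 21.84 = 51.86 dB.
milling machine: 81.2 − 20·log₁₀(11.8/3.1) = 81.2 − 11.61 = 69.59 dB.
Σ 10^(L/10) = 9.252e+06 → L_total = 10·log₁₀(9.252e+06) = 69.66 dB.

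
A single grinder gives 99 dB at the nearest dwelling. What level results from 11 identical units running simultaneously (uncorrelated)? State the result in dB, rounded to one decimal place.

L_total = L₁ + 10·log₁₀ N for N identical incoherent sources.
L_total = 99 + 10·log₁₀(11) = 99 + 10.414 = 109.41 dB.

109.4 dB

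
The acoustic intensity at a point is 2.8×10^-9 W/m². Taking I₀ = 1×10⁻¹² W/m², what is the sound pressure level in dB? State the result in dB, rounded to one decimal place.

Dividing by I₀ shifts the exponent by 12: I/I₀ = 2.8×10^3.
L = 10·(0.4472 + 3) = 34.47 dB.

34.5 dB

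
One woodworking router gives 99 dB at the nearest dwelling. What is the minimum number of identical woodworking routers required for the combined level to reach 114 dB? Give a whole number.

32

The shortfall is 114 − 99 = 15.0 dB, and N units add 10·log₁₀ N, so need 10·log₁₀ N ≥ 15.0.
N ≥ 10^(15.0/10) = 31.623, so N = 32.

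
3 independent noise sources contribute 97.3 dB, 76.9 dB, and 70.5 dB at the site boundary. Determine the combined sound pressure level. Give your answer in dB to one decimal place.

97.3 dB

For uncorrelated sources the intensities add, so convert each level to linear form, sum, and take 10·log₁₀ of the total.
Σ 10^(L/10) = 10^(97.3/10) + 10^(76.9/10) + 10^(70.5/10) = 5.431e+09.
L_total = 10·log₁₀(5.431e+09) = 97.35 dB.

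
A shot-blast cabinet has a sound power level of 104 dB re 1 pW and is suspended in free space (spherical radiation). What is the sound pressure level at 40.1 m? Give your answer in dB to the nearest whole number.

L_p = L_w − 10·log₁₀(4π·r²) with r = 40.1 m.
4π·r² = 2.021e+04 m², 10·log₁₀ of that is 43.055 dB.
L_p = 104 − 43.055 = 60.95 dB.

61 dB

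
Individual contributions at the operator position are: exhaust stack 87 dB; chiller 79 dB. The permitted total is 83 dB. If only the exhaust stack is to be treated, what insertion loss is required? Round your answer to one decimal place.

Fixed contribution from the other source: Σ 10^(L/10) = 10^(79/10) = 7.943e+07 (79.00 dB).
To meet 83 dB overall, the treated exhaust stack may contribute at most 10^(83/10) − 7.943e+07 = 1.201e+08, i.e. 80.80 dB.
So the exhaust stack must be reduced from 87 to 80.80 dB: IL = 6.20 dB.

6.2 dB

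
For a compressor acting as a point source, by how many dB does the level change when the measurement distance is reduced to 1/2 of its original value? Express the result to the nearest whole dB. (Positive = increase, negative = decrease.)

+6 dB

Point-source spreading: ΔL = −20·log₁₀(r₂/r₁).
ΔL = −20·log₁₀(0.5) = +6.02 dB.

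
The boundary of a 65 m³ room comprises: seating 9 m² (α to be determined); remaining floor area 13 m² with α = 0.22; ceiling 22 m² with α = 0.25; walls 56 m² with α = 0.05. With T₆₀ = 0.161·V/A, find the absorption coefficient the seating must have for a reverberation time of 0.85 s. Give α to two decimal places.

A = 0.161·V/T₆₀ = 0.161·65/0.85 = 12.31 m² sabins.
Absorption from the other surfaces = 13·0.22 + 22·0.25 + 56·0.05 = 11.16 m², so the seating must supply 1.15 m² over 9 m².
α = 1.15/9 = 0.128.

0.13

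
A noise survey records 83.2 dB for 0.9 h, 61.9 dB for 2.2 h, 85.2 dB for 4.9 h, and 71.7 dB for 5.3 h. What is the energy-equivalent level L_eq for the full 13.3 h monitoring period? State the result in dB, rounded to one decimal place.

81.5 dB

Weight each interval's intensity by its duration and average over T = 13.3 h:
Σ tᵢ·10^(Lᵢ/10) = 0.9·10^(83.2/10) + 2.2·10^(61.9/10) + 4.9·10^(85.2/10) + 5.3·10^(71.7/10) = 1.892e+09.
L_eq = 10·log₁₀(1.892e+09/13.3) = 81.53 dB.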